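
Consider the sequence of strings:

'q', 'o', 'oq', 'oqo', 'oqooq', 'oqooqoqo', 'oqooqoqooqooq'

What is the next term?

oqooqoqooqooqoqooqoqo

From term 3 onward, concatenate the last term with the second-to-last: o·q = oq, oq·o = oqo, …
So term 8 is oqooqoqooqooq·oqooqoqo.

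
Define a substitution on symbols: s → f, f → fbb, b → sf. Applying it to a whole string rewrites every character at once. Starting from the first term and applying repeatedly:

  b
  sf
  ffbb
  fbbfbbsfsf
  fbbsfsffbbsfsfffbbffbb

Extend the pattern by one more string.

Replace each of the 22 characters of fbbsfsffbbsfsfffbbffbb in place — fbb sf sf f fbb f fbb fbb sf sf f fbb f fbb fbb fbb sf sf fbb fbb sf sf — and concatenate.

fbbsfsfffbbffbbfbbsfsfffbbffbbfbbfbbsfsffbbfbbsfsf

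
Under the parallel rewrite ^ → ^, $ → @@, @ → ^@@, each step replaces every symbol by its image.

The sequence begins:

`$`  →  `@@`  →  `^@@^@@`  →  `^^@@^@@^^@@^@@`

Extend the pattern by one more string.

Rewriting the 14 symbols of ^^@@^@@^^@@^@@ one by one yields ^ ^ ^@@ ^@@ ^ ^@@ ^@@ ^ ^ ^@@ ^@@ ^ ^@@ ^@@; concatenated:

^^^@@^@@^^@@^@@^^^@@^@@^^@@^@@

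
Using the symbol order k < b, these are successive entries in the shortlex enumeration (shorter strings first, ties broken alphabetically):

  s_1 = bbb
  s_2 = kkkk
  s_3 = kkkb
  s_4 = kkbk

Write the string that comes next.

kkbb

The successor of kkbk increments the rightmost position that isn't already b and resets every position after it to k.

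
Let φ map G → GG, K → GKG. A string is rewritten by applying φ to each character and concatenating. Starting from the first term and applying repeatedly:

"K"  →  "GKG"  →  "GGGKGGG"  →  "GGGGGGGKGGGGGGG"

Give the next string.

Replace each of the 15 characters of GGGGGGGKGGGGGGG in place — GG GG GG GG GG GG GG GKG GG GG GG GG GG GG GG — and concatenate.

GGGGGGGGGGGGGGGKGGGGGGGGGGGGGGG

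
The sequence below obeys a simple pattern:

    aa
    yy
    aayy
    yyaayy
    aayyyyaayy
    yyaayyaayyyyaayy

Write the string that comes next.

Each term (from the third on) is the two preceding terms concatenated in order: term 3 = aa·yy = aayy.
The next term joins aayyyyaayy and yyaayyaayyyyaayy.

aayyyyaayyyyaayyaayyyyaayy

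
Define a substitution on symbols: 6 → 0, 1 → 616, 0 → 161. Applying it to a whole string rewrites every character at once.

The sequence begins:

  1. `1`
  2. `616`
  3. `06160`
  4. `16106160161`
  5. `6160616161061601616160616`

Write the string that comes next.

Replace each of the 25 characters of 6160616161061601616160616 in place — 0 616 0 161 0 616 0 616 0 616 161 0 616 0 161 616 0 616 0 616 0 161 0 616 0 — and concatenate.

061601610616061606161610616016161606160616016106160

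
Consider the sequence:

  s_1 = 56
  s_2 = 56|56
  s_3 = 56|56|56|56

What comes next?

56|56|56|56|56|56|56|56

Every step duplicates the string with '|' between the halves.
One more doubling of 56|56|56|56 gives the answer.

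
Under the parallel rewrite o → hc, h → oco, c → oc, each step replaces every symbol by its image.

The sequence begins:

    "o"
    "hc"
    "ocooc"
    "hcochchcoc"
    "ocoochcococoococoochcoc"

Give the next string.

hcochchcococoochcochcochchcochcochchcococoochcoc

Applying the rule to each of the 23 symbols of ocoochcococoococoochcoc gives the pieces hc oc hc hc oc oco oc hc oc hc oc hc hc oc hc oc hc hc oc oco oc hc oc, which concatenate to the answer.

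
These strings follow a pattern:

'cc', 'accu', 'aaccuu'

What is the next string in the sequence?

Each term wraps the previous one in a on the left and u on the right.
One more step from aaccuu gives the answer.

aaaccuuu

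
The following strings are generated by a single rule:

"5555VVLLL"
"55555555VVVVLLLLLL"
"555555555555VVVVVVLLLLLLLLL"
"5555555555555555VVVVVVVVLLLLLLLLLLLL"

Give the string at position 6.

555555555555555555555555VVVVVVVVVVVVLLLLLLLLLLLLLLLLLL

Reading off run lengths: 5 runs 4, 8, 12, 16; V runs 2, 4, 6, 8; L runs 3, 6, 9, 12 — each is linear in n (n = 1, 2, …).
Setting n = 6 gives 24, 12, 18 characters in each block.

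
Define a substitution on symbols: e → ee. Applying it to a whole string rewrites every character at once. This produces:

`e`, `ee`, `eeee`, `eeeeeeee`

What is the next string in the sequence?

eeeeeeeeeeeeeeee

Apply φ to eeeeeeee symbol by symbol: e→ee, e→ee, e→ee, e→ee, e→ee, e→ee, e→ee, e→ee; joined: ee ee ee ee ee ee ee ee.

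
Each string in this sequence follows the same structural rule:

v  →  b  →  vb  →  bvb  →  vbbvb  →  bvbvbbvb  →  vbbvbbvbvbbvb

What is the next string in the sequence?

From term 3 onward, concatenate the second-to-last term with the last: v·b = vb, b·vb = bvb, …
The next term joins bvbvbbvb and vbbvbbvbvbbvb.

bvbvbbvbvbbvbbvbvbbvb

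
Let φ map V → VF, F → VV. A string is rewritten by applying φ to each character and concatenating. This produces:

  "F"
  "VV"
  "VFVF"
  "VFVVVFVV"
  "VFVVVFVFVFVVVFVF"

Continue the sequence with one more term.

VFVVVFVFVFVVVFVVVFVVVFVFVFVVVFVV

Applying the rule to each of the 16 symbols of VFVVVFVFVFVVVFVF gives the pieces VF VV VF VF VF VV VF VV VF VV VF VF VF VV VF VV, which concatenate to the answer.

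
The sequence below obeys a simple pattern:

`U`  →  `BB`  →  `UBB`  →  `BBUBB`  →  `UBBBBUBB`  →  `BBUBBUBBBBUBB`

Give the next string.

UBBBBUBBBBUBBUBBBBUBB

From term 3 onward, concatenate the second-to-last term with the last: U·BB = UBB, BB·UBB = BBUBB, …
The next term joins UBBBBUBB and BBUBBUBBBBUBB.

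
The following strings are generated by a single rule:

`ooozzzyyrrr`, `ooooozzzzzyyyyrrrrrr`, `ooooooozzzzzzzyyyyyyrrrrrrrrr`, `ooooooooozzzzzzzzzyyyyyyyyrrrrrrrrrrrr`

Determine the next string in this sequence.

Each string has the form o^{2n+1} z^{2n+1} y^{2n} r^{3n} (n = 1, 2, …).
For the next term, n = 5, so the run lengths are 11, 11, 10, 15.

ooooooooooozzzzzzzzzzzyyyyyyyyyyrrrrrrrrrrrrrrr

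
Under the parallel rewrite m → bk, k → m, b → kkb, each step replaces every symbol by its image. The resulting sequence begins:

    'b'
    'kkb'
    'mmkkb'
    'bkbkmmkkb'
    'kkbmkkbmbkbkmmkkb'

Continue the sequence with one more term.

mmkkbbkmmkkbbkkkbmkkbmbkbkmmkkb

φ(kkbmkkbmbkbkmmkkb) expands symbol-by-symbol to m m kkb bk m m kkb bk kkb m kkb m bk bk m m kkb; joining the 17 pieces gives the next term.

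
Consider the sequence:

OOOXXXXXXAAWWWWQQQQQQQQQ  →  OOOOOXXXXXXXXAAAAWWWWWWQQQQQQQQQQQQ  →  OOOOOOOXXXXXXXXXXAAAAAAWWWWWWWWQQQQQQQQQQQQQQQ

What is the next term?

Reading off run lengths: O runs 3, 5, 7; X runs 6, 8, 10; A runs 2, 4, 6; W runs 4, 6, 8; Q runs 9, 12, 15 — each is linear in n, where the shown terms are n = 2, 3, 4.
At n = 5 the blocks have lengths 9, 12, 8, 10, 18.

OOOOOOOOOXXXXXXXXXXXXAAAAAAAAWWWWWWWWWWQQQQQQQQQQQQQQQQQQ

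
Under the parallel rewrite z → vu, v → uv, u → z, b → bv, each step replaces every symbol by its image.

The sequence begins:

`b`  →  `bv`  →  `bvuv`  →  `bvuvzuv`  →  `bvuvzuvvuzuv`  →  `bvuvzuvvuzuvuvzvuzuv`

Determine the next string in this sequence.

Replace each of the 20 characters of bvuvzuvvuzuvuvzvuzuv in place — bv uv z uv vu z uv uv z vu z uv z uv vu uv z vu z uv — and concatenate.

bvuvzuvvuzuvuvzvuzuvzuvvuuvzvuzuv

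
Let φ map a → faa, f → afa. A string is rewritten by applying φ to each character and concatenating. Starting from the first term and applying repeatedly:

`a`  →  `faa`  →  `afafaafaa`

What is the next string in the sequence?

Apply φ to afafaafaa symbol by symbol: a→faa, f→afa, a→faa, f→afa, a→faa, a→faa, f→afa, a→faa, a→faa; joined: faa afa faa afa faa faa afa faa faa.

faaafafaaafafaafaaafafaafaa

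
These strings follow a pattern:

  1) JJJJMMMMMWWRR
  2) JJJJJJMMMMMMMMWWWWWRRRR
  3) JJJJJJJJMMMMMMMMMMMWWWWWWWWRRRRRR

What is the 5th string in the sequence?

JJJJJJJJJJJJMMMMMMMMMMMMMMMMMWWWWWWWWWWWWWWRRRRRRRRRR

Reading off run lengths: J runs 4, 6, 8; M runs 5, 8, 11; W runs 2, 5, 8; R runs 2, 4, 6 — each is linear in n (n = 1, 2, …).
Setting n = 5 gives 12, 17, 14, 10 characters in each block.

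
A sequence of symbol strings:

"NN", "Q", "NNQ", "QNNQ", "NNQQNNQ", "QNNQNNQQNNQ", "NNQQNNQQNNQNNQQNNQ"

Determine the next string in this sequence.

Each term (from the third on) is the two preceding terms concatenated in order: term 3 = NN·Q = NNQ.
So term 8 is QNNQNNQQNNQ·NNQQNNQQNNQNNQQNNQ.

QNNQNNQQNNQNNQQNNQQNNQNNQQNNQ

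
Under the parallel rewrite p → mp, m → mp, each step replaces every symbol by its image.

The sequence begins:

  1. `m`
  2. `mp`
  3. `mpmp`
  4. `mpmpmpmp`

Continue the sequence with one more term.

Expanding mpmpmpmp: m→mp, p→mp, m→mp, p→mp, m→mp, p→mp, m→mp, p→mp. Concatenated: mp mp mp mp mp mp mp mp.

mpmpmpmpmpmpmpmp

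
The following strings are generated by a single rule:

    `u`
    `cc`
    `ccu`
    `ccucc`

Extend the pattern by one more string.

ccuccccu

Each term (from the third on) is the previous term followed by the one before it: term 3 = cc·u = ccu.
Continuing: ccucc · ccu gives term 5.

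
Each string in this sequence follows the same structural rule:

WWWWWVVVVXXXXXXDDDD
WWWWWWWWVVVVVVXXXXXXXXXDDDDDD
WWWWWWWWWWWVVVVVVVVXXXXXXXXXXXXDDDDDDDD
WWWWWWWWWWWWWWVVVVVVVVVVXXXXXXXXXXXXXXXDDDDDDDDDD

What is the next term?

The n-th term is 3n-1 W's then 2n V's then 3n X's then 2n D's, where the shown terms are n = 2, 3, 4, 5.
Setting n = 6 gives 17, 12, 18, 12 characters in each block.

WWWWWWWWWWWWWWWWWVVVVVVVVVVVVXXXXXXXXXXXXXXXXXXDDDDDDDDDDDD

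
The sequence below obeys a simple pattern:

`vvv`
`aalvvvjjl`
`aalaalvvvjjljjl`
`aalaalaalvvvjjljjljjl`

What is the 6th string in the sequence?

s(k+1) = aal·s(k)·jjl, so each term gains aal as a prefix and jjl as a suffix.
From aalaalaalvvvjjljjljjl, 2 further steps: aalaalaalvvvjjljjljjl → aalaalaalaalvvvjjljjljjljjl → (answer).

aalaalaalaalaalvvvjjljjljjljjljjl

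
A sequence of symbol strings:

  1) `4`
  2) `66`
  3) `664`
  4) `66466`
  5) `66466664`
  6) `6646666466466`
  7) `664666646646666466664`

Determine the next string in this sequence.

6646666466466664666646646666466466

From term 3 onward, concatenate the last term with the second-to-last: 66·4 = 664, 664·66 = 66466, …
The next term joins 664666646646666466664 and 6646666466466.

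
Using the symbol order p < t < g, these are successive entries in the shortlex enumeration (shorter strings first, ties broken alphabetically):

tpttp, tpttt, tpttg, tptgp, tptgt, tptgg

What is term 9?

Advancing 3 positions from tptgg through tptgg → tpgpp → tpgpt reaches term 9.

tpgpg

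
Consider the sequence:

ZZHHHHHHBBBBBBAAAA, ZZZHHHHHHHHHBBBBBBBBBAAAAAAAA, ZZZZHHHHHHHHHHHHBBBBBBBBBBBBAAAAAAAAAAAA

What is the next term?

Reading off run lengths: Z runs 2, 3, 4; H runs 6, 9, 12; B runs 6, 9, 12; A runs 4, 8, 12 — each is linear in n (n = 1, 2, …).
At n = 4 the blocks have lengths 5, 15, 15, 16.

ZZZZZHHHHHHHHHHHHHHHBBBBBBBBBBBBBBBAAAAAAAAAAAAAAAA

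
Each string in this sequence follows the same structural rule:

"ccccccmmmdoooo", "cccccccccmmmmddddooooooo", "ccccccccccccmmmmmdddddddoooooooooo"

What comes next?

Reading off run lengths: c runs 6, 9, 12; m runs 3, 4, 5; d runs 1, 4, 7; o runs 4, 7, 10 — each is linear in n (n = 1, 2, …).
Setting n = 4 gives 15, 6, 10, 13 characters in each block.

cccccccccccccccmmmmmmddddddddddooooooooooooo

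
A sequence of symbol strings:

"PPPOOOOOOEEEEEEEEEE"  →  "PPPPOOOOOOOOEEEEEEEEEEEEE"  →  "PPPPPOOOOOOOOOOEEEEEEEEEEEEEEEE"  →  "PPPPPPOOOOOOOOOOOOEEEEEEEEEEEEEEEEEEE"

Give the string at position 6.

Each string has the form P^{n} O^{2n} E^{3n+1}, where the shown terms are n = 3, 4, 5, 6.
Setting n = 8 gives 8, 16, 25 characters in each block.

PPPPPPPPOOOOOOOOOOOOOOOOEEEEEEEEEEEEEEEEEEEEEEEEE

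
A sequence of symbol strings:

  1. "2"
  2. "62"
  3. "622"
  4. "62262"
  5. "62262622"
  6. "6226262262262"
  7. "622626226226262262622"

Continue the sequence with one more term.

6226262262262622626226226262262262

From term 3 onward, concatenate the last term with the second-to-last: 62·2 = 622, 622·62 = 62262, …
So term 8 is 622626226226262262622·6226262262262.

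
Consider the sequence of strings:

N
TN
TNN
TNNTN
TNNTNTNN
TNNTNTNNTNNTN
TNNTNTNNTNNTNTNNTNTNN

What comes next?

Each term (from the third on) is the previous term followed by the one before it: term 3 = TN·N = TNN.
So term 8 is TNNTNTNNTNNTNTNNTNTNN·TNNTNTNNTNNTN.

TNNTNTNNTNNTNTNNTNTNNTNNTNTNNTNNTN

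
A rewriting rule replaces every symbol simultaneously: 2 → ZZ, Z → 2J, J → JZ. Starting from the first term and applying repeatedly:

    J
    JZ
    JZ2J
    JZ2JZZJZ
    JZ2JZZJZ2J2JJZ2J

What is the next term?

JZ2JZZJZ2J2JJZ2JZZJZZZJZJZ2JZZJZ

Replace each of the 16 characters of JZ2JZZJZ2J2JJZ2J in place — JZ 2J ZZ JZ 2J 2J JZ 2J ZZ JZ ZZ JZ JZ 2J ZZ JZ — and concatenate.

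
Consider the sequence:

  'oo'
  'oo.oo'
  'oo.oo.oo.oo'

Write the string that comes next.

s(k+1) = s(k)·.·s(k) — each term doubles the last with '.' between the halves.
Doubling oo.oo.oo.oo with '.' between the halves:

oo.oo.oo.oo.oo.oo.oo.oo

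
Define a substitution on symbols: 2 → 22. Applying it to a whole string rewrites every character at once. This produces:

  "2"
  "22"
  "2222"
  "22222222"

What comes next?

2222222222222222

Rewriting each symbol of 22222222: 2→22, 2→22, 2→22, 2→22, 2→22, 2→22, 2→22, 2→22, which concatenates to 22 22 22 22 22 22 22 22.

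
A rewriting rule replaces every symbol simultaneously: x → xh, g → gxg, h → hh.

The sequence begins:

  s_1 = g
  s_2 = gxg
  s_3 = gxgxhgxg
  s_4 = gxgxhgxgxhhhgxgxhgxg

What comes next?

Rewriting the 20 symbols of gxgxhgxgxhhhgxgxhgxg one by one yields gxg xh gxg xh hh gxg xh gxg xh hh hh hh gxg xh gxg xh hh gxg xh gxg; concatenated:

gxgxhgxgxhhhgxgxhgxgxhhhhhhhgxgxhgxgxhhhgxgxhgxg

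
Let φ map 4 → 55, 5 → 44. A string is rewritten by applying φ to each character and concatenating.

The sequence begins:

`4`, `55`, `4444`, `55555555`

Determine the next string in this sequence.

4444444444444444

Rewriting each symbol of 55555555: 5→44, 5→44, 5→44, 5→44, 5→44, 5→44, 5→44, 5→44, which concatenates to 44 44 44 44 44 44 44 44.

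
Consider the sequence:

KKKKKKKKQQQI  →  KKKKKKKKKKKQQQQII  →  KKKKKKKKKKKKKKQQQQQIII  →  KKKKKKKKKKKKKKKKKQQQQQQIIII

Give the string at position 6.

The n-th term is 3n+2 K's then n+1 Q's then n-1 I's, where the shown terms are n = 2, 3, 4, 5.
For term 6, n = 7, so the run lengths are 23, 8, 6.

KKKKKKKKKKKKKKKKKKKKKKKQQQQQQQQIIIIII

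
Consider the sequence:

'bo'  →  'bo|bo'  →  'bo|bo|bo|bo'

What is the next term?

Each string is two copies of the previous one joined by '|'.
So the next term is two copies of bo|bo|bo|bo with '|' between the halves.

bo|bo|bo|bo|bo|bo|bo|bo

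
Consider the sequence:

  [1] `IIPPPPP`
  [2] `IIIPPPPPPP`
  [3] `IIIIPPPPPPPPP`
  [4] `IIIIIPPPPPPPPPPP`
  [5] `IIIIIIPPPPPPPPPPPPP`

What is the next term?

IIIIIIIPPPPPPPPPPPPPPP

Term n consists of n I's, followed by 2n+1 P's, where the shown terms are n = 2, 3, 4, 5, 6.
Setting n = 7 gives 7, 15 characters in each block.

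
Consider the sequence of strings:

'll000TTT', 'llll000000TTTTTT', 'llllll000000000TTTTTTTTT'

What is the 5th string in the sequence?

Reading off run lengths: l runs 2, 4, 6; 0 runs 3, 6, 9; T runs 3, 6, 9 — each is linear in n (n = 1, 2, …).
At n = 5 the blocks have lengths 10, 15, 15.

llllllllll000000000000000TTTTTTTTTTTTTTT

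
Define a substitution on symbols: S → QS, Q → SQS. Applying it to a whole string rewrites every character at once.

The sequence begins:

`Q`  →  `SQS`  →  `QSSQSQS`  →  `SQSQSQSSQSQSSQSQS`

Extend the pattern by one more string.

Rewriting the 17 symbols of SQSQSQSSQSQSSQSQS one by one yields QS SQS QS SQS QS SQS QS QS SQS QS SQS QS QS SQS QS SQS QS; concatenated:

QSSQSQSSQSQSSQSQSQSSQSQSSQSQSQSSQSQSSQSQS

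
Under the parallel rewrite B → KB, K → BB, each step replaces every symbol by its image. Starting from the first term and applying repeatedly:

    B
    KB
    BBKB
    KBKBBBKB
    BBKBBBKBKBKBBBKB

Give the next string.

φ(BBKBBBKBKBKBBBKB) expands symbol-by-symbol to KB KB BB KB KB KB BB KB BB KB BB KB KB KB BB KB; joining the 16 pieces gives the next term.

KBKBBBKBKBKBBBKBBBKBBBKBKBKBBBKB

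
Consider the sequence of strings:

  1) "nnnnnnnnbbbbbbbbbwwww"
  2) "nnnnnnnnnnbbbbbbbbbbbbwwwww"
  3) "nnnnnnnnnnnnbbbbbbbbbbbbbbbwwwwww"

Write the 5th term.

nnnnnnnnnnnnnnnnbbbbbbbbbbbbbbbbbbbbbwwwwwwww

Term n consists of 2n+2 n's, followed by 3n b's, followed by n+1 w's, where the shown terms are n = 3, 4, 5.
At n = 7 the blocks have lengths 16, 21, 8.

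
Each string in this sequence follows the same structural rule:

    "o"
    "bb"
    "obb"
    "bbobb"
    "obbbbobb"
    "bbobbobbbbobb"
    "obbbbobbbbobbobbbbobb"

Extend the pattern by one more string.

bbobbobbbbobbobbbbobbbbobbobbbbobb

From term 3 onward, concatenate the second-to-last term with the last: o·bb = obb, bb·obb = bbobb, …
So term 8 is bbobbobbbbobb·obbbbobbbbobbobbbbobb.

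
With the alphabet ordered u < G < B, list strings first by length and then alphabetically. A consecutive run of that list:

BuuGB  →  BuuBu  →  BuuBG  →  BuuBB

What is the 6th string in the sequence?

BuGuG

Stepping forward 2 times from BuuBB: BuuBB → BuGuu, then the target.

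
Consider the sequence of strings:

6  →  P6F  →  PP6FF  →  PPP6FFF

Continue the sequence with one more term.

Each term wraps the previous one in P on the left and F on the right.
So the next term is P·PPP6FFF·F.

PPPP6FFFF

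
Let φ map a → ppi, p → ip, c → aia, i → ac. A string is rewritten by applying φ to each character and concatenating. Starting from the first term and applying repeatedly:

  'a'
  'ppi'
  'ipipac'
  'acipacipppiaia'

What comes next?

ppiaiaacipppiaiaacipipipacppiacppi

Applying the rule to each of the 14 symbols of acipacipppiaia gives the pieces ppi aia ac ip ppi aia ac ip ip ip ac ppi ac ppi, which concatenate to the answer.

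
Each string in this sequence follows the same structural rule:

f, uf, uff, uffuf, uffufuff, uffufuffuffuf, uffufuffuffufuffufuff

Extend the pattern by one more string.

This is a Fibonacci-style word recurrence s(k) = s(k−1)·s(k−2): e.g. uf·f = uff.
So term 8 is uffufuffuffufuffufuff·uffufuffuffuf.

uffufuffuffufuffufuffuffufuffuffuf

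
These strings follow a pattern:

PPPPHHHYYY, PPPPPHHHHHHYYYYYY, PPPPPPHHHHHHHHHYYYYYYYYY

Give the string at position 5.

Reading off run lengths: P runs 4, 5, 6; H runs 3, 6, 9; Y runs 3, 6, 9 — each is linear in n (n = 1, 2, …).
At n = 5 the blocks have lengths 8, 15, 15.

PPPPPPPPHHHHHHHHHHHHHHHYYYYYYYYYYYYYYY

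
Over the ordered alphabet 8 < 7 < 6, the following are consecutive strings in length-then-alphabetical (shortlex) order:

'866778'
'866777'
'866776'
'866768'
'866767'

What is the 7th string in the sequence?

Stepping forward 2 times from 866767: 866767 → 866766, then the target.

866688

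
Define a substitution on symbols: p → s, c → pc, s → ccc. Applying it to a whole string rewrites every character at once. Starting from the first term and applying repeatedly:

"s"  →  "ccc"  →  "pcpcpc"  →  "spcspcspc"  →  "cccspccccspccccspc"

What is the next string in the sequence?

pcpcpccccspcpcpcpccccspcpcpcpccccspc

Applying the rule to each of the 18 symbols of cccspccccspccccspc gives the pieces pc pc pc ccc s pc pc pc pc ccc s pc pc pc pc ccc s pc, which concatenate to the answer.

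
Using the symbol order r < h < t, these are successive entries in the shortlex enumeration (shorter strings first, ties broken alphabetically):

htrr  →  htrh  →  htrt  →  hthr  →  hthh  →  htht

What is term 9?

Stepping forward 3 times from htht: htht → httr → htth, then the target.

httt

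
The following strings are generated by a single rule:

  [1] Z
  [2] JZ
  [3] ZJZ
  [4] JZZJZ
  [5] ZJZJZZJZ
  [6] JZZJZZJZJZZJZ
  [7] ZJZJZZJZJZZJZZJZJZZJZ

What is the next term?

JZZJZZJZJZZJZZJZJZZJZJZZJZZJZJZZJZ

Each term (from the third on) is the two preceding terms concatenated in order: term 3 = Z·JZ = ZJZ.
So term 8 is JZZJZZJZJZZJZ·ZJZJZZJZJZZJZZJZJZZJZ.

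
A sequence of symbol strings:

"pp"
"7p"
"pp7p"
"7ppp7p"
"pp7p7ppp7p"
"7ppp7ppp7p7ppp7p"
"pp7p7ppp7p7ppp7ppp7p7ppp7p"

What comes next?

Each term (from the third on) is the two preceding terms concatenated in order: term 3 = pp·7p = pp7p.
Continuing: 7ppp7ppp7p7ppp7p · pp7p7ppp7p7ppp7ppp7p7ppp7p gives term 8.

7ppp7ppp7p7ppp7ppp7p7ppp7p7ppp7ppp7p7ppp7p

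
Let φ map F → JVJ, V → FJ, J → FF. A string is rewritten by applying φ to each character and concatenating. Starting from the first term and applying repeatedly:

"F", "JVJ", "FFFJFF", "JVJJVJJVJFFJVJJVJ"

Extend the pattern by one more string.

Rewriting the 17 symbols of JVJJVJJVJFFJVJJVJ one by one yields FF FJ FF FF FJ FF FF FJ FF JVJ JVJ FF FJ FF FF FJ FF; concatenated:

FFFJFFFFFJFFFFFJFFJVJJVJFFFJFFFFFJFF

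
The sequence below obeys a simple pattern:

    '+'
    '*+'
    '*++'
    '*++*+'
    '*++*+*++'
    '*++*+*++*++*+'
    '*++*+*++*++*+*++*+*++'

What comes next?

Each term (from the third on) is the previous term followed by the one before it: term 3 = *+·+ = *++.
The next term joins *++*+*++*++*+*++*+*++ and *++*+*++*++*+.

*++*+*++*++*+*++*+*++*++*+*++*++*+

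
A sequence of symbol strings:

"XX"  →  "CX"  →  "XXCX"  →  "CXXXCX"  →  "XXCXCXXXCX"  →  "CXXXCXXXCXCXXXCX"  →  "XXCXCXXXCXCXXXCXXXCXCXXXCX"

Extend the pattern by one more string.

CXXXCXXXCXCXXXCXXXCXCXXXCXCXXXCXXXCXCXXXCX

From term 3 onward, concatenate the second-to-last term with the last: XX·CX = XXCX, CX·XXCX = CXXXCX, …
So term 8 is CXXXCXXXCXCXXXCX·XXCXCXXXCXCXXXCXXXCXCXXXCX.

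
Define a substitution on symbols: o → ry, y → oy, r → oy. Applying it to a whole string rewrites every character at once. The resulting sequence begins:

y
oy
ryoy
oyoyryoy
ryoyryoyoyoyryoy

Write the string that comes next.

Applying the rule to each of the 16 symbols of ryoyryoyoyoyryoy gives the pieces oy oy ry oy oy oy ry oy ry oy ry oy oy oy ry oy, which concatenate to the answer.

oyoyryoyoyoyryoyryoyryoyoyoyryoy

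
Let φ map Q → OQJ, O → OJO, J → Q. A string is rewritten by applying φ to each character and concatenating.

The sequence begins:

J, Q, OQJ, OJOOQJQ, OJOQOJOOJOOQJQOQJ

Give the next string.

OJOQOJOOQJOJOQOJOOJOQOJOOJOOQJQOQJOJOOQJQ

Applying the rule to each of the 17 symbols of OJOQOJOOJOOQJQOQJ gives the pieces OJO Q OJO OQJ OJO Q OJO OJO Q OJO OJO OQJ Q OQJ OJO OQJ Q, which concatenate to the answer.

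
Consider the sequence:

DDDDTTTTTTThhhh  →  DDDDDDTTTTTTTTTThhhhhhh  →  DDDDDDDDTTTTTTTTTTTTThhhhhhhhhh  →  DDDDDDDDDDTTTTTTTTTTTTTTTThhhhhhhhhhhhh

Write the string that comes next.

DDDDDDDDDDDDTTTTTTTTTTTTTTTTTTThhhhhhhhhhhhhhhh

Reading off run lengths: D runs 4, 6, 8, 10; T runs 7, 10, 13, 16; h runs 4, 7, 10, 13 — each is linear in n, where the shown terms are n = 2, 3, 4, 5.
Setting n = 6 gives 12, 19, 16 characters in each block.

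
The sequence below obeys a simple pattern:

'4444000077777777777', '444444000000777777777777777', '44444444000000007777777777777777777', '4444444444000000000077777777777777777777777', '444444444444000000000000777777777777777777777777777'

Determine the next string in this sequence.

Reading off run lengths: 4 runs 4, 6, 8, 10, 12; 0 runs 4, 6, 8, 10, 12; 7 runs 11, 15, 19, 23, 27 — each is linear in n, where the shown terms are n = 2, 3, 4, 5, 6.
For the next term, n = 7, so the run lengths are 14, 14, 31.

44444444444444000000000000007777777777777777777777777777777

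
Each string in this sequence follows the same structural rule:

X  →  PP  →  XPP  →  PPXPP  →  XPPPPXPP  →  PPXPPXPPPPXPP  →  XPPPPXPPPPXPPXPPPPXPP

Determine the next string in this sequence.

This is a Fibonacci-style word recurrence s(k) = s(k−2)·s(k−1): e.g. X·PP = XPP.
The next term joins PPXPPXPPPPXPP and XPPPPXPPPPXPPXPPPPXPP.

PPXPPXPPPPXPPXPPPPXPPPPXPPXPPPPXPP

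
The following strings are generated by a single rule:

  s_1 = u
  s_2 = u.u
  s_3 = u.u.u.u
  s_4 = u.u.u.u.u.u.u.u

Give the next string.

s(k+1) = s(k)·.·s(k) — each term doubles the last with '.' between the halves.
One more doubling of u.u.u.u.u.u.u.u gives the answer.

u.u.u.u.u.u.u.u.u.u.u.u.u.u.u.u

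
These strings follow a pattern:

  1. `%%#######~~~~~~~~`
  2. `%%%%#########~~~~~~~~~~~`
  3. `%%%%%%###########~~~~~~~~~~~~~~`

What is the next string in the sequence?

The n-th term is 2n-2 %'s then 2n+3 #'s then 3n+2 ~'s, where the shown terms are n = 2, 3, 4.
For the next term, n = 5, so the run lengths are 8, 13, 17.

%%%%%%%%#############~~~~~~~~~~~~~~~~~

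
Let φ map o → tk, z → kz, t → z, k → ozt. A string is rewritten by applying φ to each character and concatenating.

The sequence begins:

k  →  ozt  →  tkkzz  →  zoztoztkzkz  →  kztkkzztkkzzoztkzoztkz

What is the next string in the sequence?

Replace each of the 22 characters of kztkkzztkkzzoztkzoztkz in place — ozt kz z ozt ozt kz kz z ozt ozt kz kz tk kz z ozt kz tk kz z ozt kz — and concatenate.

oztkzzoztoztkzkzzoztoztkzkztkkzzoztkztkkzzoztkz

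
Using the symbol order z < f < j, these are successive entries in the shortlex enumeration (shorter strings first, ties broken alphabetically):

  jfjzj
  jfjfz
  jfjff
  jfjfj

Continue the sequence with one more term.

jfjjz

Treat jfjfj as a base-3 numeral over the given alphabet and add one, carrying through any trailing j's.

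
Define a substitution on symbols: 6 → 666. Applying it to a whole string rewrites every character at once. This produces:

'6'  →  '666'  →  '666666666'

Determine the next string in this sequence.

Rewriting each symbol of 666666666: 6→666, 6→666, 6→666, 6→666, 6→666, 6→666, 6→666, 6→666, 6→666, which concatenates to 666 666 666 666 666 666 666 666 666.

666666666666666666666666666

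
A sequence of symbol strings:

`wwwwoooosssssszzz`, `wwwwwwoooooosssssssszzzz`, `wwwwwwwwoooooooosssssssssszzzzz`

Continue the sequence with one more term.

Reading off run lengths: w runs 4, 6, 8; o runs 4, 6, 8; s runs 6, 8, 10; z runs 3, 4, 5 — each is linear in n, where the shown terms are n = 2, 3, 4.
Setting n = 5 gives 10, 10, 12, 6 characters in each block.

wwwwwwwwwwoooooooooosssssssssssszzzzzz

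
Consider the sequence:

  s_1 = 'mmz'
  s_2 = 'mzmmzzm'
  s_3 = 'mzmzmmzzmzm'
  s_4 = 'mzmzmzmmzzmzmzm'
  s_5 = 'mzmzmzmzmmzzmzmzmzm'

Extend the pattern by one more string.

s(k+1) = mz·s(k)·zm, so each term gains mz as a prefix and zm as a suffix.
Applying this once more to mzmzmzmzmmzzmzmzmzm:

mzmzmzmzmzmmzzmzmzmzmzm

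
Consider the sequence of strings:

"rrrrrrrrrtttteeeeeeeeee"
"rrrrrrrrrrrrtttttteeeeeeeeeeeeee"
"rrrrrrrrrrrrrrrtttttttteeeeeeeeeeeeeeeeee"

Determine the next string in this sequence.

rrrrrrrrrrrrrrrrrrtttttttttteeeeeeeeeeeeeeeeeeeeee

Term n consists of 3n+3 r's, followed by 2n t's, followed by 4n+2 e's, where the shown terms are n = 2, 3, 4.
For the next term, n = 5, so the run lengths are 18, 10, 22.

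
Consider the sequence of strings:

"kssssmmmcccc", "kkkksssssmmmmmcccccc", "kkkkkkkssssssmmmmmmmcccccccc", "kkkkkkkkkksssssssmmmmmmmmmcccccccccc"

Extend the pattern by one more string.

Term n consists of 3n-2 k's, followed by n+3 s's, followed by 2n+1 m's, followed by 2n+2 c's (n = 1, 2, …).
For the next term, n = 5, so the run lengths are 13, 8, 11, 12.

kkkkkkkkkkkkkssssssssmmmmmmmmmmmcccccccccccc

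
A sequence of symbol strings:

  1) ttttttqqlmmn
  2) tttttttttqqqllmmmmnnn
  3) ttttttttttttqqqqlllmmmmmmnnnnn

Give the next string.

tttttttttttttttqqqqqllllmmmmmmmmnnnnnnn

Reading off run lengths: t runs 6, 9, 12; q runs 2, 3, 4; l runs 1, 2, 3; m runs 2, 4, 6; n runs 1, 3, 5 — each is linear in n (n = 1, 2, …).
For the next term, n = 4, so the run lengths are 15, 5, 4, 8, 7.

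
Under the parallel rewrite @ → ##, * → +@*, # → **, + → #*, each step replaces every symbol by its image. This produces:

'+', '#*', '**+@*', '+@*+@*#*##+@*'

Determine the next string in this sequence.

Replace each of the 13 characters of +@*+@*#*##+@* in place — #* ## +@* #* ## +@* ** +@* ** ** #* ## +@* — and concatenate.

#*##+@*#*##+@***+@*****#*##+@*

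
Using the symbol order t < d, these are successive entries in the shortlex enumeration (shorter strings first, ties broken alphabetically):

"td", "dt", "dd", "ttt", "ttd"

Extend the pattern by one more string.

Treat ttd as a base-2 numeral over the given alphabet and add one, carrying through any trailing d's.

tdt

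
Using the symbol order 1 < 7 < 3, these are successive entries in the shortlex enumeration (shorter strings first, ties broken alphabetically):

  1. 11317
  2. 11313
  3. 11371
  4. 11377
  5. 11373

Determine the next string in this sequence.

11331

Find the rightmost character of 11373 below 3, bump it to the next letter, and reset everything to its right to 1.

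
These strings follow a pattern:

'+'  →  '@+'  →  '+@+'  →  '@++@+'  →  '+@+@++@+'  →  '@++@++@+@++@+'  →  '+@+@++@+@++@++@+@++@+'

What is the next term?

@++@++@+@++@++@+@++@+@++@++@+@++@+

From term 3 onward, concatenate the second-to-last term with the last: +·@+ = +@+, @+·+@+ = @++@+, …
Continuing: @++@++@+@++@+ · +@+@++@+@++@++@+@++@+ gives term 8.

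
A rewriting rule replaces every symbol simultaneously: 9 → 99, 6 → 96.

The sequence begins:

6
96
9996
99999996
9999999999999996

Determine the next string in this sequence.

99999999999999999999999999999996

φ(9999999999999996) expands symbol-by-symbol to 99 99 99 99 99 99 99 99 99 99 99 99 99 99 99 96; joining the 16 pieces gives the next term.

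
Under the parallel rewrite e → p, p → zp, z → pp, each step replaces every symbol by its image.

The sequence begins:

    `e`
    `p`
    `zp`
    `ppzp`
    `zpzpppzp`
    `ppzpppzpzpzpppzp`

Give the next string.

Rewriting the 16 symbols of ppzpppzpzpzpppzp one by one yields zp zp pp zp zp zp pp zp pp zp pp zp zp zp pp zp; concatenated:

zpzpppzpzpzpppzpppzpppzpzpzpppzp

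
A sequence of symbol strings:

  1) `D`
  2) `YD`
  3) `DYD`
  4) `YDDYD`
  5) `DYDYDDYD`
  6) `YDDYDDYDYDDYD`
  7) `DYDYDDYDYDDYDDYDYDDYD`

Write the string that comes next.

This is a Fibonacci-style word recurrence s(k) = s(k−2)·s(k−1): e.g. D·YD = DYD.
The next term joins YDDYDDYDYDDYD and DYDYDDYDYDDYDDYDYDDYD.

YDDYDDYDYDDYDDYDYDDYDYDDYDDYDYDDYD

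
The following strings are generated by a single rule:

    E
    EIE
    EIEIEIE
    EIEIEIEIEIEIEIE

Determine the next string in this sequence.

EIEIEIEIEIEIEIEIEIEIEIEIEIEIEIE

Every step duplicates the string with 'I' between the halves.
So the next term is two copies of EIEIEIEIEIEIEIE with 'I' between the halves.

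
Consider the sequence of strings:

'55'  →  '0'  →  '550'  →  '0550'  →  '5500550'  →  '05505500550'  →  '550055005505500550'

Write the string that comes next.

05505500550550055005505500550

Each term (from the third on) is the two preceding terms concatenated in order: term 3 = 55·0 = 550.
Continuing: 05505500550 · 550055005505500550 gives term 8.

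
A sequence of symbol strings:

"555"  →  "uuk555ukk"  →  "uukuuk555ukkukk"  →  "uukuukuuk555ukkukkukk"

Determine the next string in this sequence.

s(k+1) = uuk·s(k)·ukk, so each term gains uuk as a prefix and ukk as a suffix.
Applying this once more to uukuukuuk555ukkukkukk:

uukuukuukuuk555ukkukkukkukk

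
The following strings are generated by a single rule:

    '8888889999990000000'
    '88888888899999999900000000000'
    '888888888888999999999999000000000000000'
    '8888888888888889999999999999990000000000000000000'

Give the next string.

Reading off run lengths: 8 runs 6, 9, 12, 15; 9 runs 6, 9, 12, 15; 0 runs 7, 11, 15, 19 — each is linear in n, where the shown terms are n = 2, 3, 4, 5.
For the next term, n = 6, so the run lengths are 18, 18, 23.

88888888888888888899999999999999999900000000000000000000000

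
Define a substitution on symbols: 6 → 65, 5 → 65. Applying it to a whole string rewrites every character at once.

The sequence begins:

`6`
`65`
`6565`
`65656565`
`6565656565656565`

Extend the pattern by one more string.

65656565656565656565656565656565

φ(6565656565656565) expands symbol-by-symbol to 65 65 65 65 65 65 65 65 65 65 65 65 65 65 65 65; joining the 16 pieces gives the next term.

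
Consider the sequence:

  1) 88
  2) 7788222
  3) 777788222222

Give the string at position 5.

Each term wraps the previous one in 77 on the left and 222 on the right.
From 777788222222, 2 further steps: 777788222222 → 77777788222222222 → (answer).

7777777788222222222222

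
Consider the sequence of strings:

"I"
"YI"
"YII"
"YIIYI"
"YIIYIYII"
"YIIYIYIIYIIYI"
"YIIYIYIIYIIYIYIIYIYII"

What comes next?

YIIYIYIIYIIYIYIIYIYIIYIIYIYIIYIIYI

Each term (from the third on) is the previous term followed by the one before it: term 3 = YI·I = YII.
The next term joins YIIYIYIIYIIYIYIIYIYII and YIIYIYIIYIIYI.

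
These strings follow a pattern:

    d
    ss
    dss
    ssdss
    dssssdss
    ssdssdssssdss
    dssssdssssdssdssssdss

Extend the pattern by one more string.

ssdssdssssdssdssssdssssdssdssssdss

This is a Fibonacci-style word recurrence s(k) = s(k−2)·s(k−1): e.g. d·ss = dss.
So term 8 is ssdssdssssdss·dssssdssssdssdssssdss.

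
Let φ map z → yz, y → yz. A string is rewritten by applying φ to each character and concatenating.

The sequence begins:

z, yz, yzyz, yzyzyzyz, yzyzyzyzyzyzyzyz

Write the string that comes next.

yzyzyzyzyzyzyzyzyzyzyzyzyzyzyzyz

Applying the rule to each of the 16 symbols of yzyzyzyzyzyzyzyz gives the pieces yz yz yz yz yz yz yz yz yz yz yz yz yz yz yz yz, which concatenate to the answer.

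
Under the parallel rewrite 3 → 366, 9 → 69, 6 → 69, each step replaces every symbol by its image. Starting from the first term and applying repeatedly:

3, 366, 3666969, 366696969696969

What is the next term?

φ(366696969696969) expands symbol-by-symbol to 366 69 69 69 69 69 69 69 69 69 69 69 69 69 69; joining the 15 pieces gives the next term.

3666969696969696969696969696969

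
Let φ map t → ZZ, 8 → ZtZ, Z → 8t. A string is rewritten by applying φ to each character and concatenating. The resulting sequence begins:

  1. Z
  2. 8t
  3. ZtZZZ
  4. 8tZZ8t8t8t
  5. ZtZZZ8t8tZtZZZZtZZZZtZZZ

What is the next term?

Applying the rule to each of the 24 symbols of ZtZZZ8t8tZtZZZZtZZZZtZZZ gives the pieces 8t ZZ 8t 8t 8t ZtZ ZZ ZtZ ZZ 8t ZZ 8t 8t 8t 8t ZZ 8t 8t 8t 8t ZZ 8t 8t 8t, which concatenate to the answer.

8tZZ8t8t8tZtZZZZtZZZ8tZZ8t8t8t8tZZ8t8t8t8tZZ8t8t8t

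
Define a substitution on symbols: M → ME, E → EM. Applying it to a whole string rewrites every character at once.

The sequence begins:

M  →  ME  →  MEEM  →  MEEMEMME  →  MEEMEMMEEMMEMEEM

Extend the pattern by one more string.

Rewriting the 16 symbols of MEEMEMMEEMMEMEEM one by one yields ME EM EM ME EM ME ME EM EM ME ME EM ME EM EM ME; concatenated:

MEEMEMMEEMMEMEEMEMMEMEEMMEEMEMME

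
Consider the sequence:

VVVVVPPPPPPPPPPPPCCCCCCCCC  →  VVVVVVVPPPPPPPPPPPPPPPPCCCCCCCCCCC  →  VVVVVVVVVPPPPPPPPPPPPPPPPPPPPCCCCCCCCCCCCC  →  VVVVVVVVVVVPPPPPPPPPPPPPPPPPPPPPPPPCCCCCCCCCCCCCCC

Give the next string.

Each string has the form V^{2n-1} P^{4n} C^{2n+3}, where the shown terms are n = 3, 4, 5, 6.
Setting n = 7 gives 13, 28, 17 characters in each block.

VVVVVVVVVVVVVPPPPPPPPPPPPPPPPPPPPPPPPPPPPCCCCCCCCCCCCCCCCC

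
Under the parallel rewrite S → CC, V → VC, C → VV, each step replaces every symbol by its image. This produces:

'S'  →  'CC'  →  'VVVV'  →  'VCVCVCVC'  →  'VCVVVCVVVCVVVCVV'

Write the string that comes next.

Rewriting the 16 symbols of VCVVVCVVVCVVVCVV one by one yields VC VV VC VC VC VV VC VC VC VV VC VC VC VV VC VC; concatenated:

VCVVVCVCVCVVVCVCVCVVVCVCVCVVVCVC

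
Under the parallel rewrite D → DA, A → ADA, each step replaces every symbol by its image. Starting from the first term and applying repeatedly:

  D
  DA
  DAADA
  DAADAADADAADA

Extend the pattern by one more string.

DAADAADADAADAADADAADADAADAADADAADA

Applying the rule to each of the 13 symbols of DAADAADADAADA gives the pieces DA ADA ADA DA ADA ADA DA ADA DA ADA ADA DA ADA, which concatenate to the answer.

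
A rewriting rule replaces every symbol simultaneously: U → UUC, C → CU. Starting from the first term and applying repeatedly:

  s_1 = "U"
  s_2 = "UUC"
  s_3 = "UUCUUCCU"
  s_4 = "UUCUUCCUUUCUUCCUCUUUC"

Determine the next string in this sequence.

φ(UUCUUCCUUUCUUCCUCUUUC) expands symbol-by-symbol to UUC UUC CU UUC UUC CU CU UUC UUC UUC CU UUC UUC CU CU UUC CU UUC UUC UUC CU; joining the 21 pieces gives the next term.

UUCUUCCUUUCUUCCUCUUUCUUCUUCCUUUCUUCCUCUUUCCUUUCUUCUUCCU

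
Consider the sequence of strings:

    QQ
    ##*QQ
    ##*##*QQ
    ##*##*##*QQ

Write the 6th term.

Each term is the previous one with ##* prepended.
From ##*##*##*QQ, 2 further steps: ##*##*##*QQ → ##*##*##*##*QQ → (answer).

##*##*##*##*##*QQ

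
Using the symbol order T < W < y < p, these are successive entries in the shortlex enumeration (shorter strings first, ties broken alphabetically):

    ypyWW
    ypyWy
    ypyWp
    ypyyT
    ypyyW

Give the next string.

The successor of ypyyW increments the rightmost position that isn't already p and resets every position after it to T.

ypyyy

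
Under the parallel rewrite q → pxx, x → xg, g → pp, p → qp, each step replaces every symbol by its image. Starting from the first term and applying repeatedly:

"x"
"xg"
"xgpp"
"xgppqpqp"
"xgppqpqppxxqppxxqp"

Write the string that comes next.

Applying the rule to each of the 18 symbols of xgppqpqppxxqppxxqp gives the pieces xg pp qp qp pxx qp pxx qp qp xg xg pxx qp qp xg xg pxx qp, which concatenate to the answer.

xgppqpqppxxqppxxqpqpxgxgpxxqpqpxgxgpxxqp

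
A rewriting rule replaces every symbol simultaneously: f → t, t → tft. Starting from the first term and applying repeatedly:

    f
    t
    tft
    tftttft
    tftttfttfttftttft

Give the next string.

tftttfttfttftttfttftttfttftttfttfttftttft

Applying the rule to each of the 17 symbols of tftttfttfttftttft gives the pieces tft t tft tft tft t tft tft t tft tft t tft tft tft t tft, which concatenate to the answer.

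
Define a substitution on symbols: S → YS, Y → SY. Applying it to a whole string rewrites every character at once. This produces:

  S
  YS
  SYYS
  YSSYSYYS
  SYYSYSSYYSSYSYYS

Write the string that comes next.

Rewriting the 16 symbols of SYYSYSSYYSSYSYYS one by one yields YS SY SY YS SY YS YS SY SY YS YS SY YS SY SY YS; concatenated:

YSSYSYYSSYYSYSSYSYYSYSSYYSSYSYYS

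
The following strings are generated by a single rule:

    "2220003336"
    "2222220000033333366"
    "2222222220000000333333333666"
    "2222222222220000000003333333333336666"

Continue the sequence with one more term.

The n-th term is 3n 2's then 2n+1 0's then 3n 3's then n 6's (n = 1, 2, …).
Setting n = 5 gives 15, 11, 15, 5 characters in each block.

2222222222222220000000000033333333333333366666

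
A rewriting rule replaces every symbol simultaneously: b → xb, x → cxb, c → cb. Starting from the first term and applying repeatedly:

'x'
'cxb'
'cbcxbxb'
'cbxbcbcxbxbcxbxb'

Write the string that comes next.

Rewriting the 16 symbols of cbxbcbcxbxbcxbxb one by one yields cb xb cxb xb cb xb cb cxb xb cxb xb cb cxb xb cxb xb; concatenated:

cbxbcxbxbcbxbcbcxbxbcxbxbcbcxbxbcxbxb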